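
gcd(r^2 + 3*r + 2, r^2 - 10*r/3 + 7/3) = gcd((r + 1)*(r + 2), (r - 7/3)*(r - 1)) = 1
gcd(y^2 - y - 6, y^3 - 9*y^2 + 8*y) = 1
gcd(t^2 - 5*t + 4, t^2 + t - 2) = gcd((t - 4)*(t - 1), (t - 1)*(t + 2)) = t - 1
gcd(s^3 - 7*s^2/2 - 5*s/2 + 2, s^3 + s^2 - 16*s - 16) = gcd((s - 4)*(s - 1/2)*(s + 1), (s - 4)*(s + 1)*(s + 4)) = s^2 - 3*s - 4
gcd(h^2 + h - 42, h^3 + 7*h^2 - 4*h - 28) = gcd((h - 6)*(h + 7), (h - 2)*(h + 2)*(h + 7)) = h + 7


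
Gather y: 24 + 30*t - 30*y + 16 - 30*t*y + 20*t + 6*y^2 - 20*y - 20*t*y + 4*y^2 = 50*t + 10*y^2 + y*(-50*t - 50) + 40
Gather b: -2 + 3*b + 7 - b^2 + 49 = -b^2 + 3*b + 54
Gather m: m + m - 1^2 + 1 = 2*m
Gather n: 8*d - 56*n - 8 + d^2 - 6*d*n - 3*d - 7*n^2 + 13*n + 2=d^2 + 5*d - 7*n^2 + n*(-6*d - 43) - 6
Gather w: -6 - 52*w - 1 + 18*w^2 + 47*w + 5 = 18*w^2 - 5*w - 2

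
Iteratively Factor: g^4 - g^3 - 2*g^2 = (g + 1)*(g^3 - 2*g^2) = g*(g + 1)*(g^2 - 2*g) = g*(g - 2)*(g + 1)*(g)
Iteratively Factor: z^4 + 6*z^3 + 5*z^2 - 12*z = (z + 4)*(z^3 + 2*z^2 - 3*z) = (z - 1)*(z + 4)*(z^2 + 3*z) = z*(z - 1)*(z + 4)*(z + 3)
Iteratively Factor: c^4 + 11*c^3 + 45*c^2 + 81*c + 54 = (c + 3)*(c^3 + 8*c^2 + 21*c + 18) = (c + 3)^2*(c^2 + 5*c + 6) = (c + 2)*(c + 3)^2*(c + 3)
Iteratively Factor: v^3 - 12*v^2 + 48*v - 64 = (v - 4)*(v^2 - 8*v + 16) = (v - 4)^2*(v - 4)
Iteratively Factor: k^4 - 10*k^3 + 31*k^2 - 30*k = (k - 3)*(k^3 - 7*k^2 + 10*k) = (k - 5)*(k - 3)*(k^2 - 2*k) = k*(k - 5)*(k - 3)*(k - 2)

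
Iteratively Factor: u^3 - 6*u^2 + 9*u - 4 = (u - 1)*(u^2 - 5*u + 4) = (u - 1)^2*(u - 4)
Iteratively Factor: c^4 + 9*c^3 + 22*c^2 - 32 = (c - 1)*(c^3 + 10*c^2 + 32*c + 32) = (c - 1)*(c + 4)*(c^2 + 6*c + 8) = (c - 1)*(c + 2)*(c + 4)*(c + 4)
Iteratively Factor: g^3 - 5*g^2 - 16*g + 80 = (g - 4)*(g^2 - g - 20) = (g - 5)*(g - 4)*(g + 4)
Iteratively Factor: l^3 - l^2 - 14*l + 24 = (l - 3)*(l^2 + 2*l - 8) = (l - 3)*(l + 4)*(l - 2)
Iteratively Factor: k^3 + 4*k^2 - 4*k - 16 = (k + 2)*(k^2 + 2*k - 8) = (k - 2)*(k + 2)*(k + 4)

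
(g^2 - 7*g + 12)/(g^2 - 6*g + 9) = (g - 4)/(g - 3)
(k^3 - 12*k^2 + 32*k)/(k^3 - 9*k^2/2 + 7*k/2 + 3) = 2*k*(k^2 - 12*k + 32)/(2*k^3 - 9*k^2 + 7*k + 6)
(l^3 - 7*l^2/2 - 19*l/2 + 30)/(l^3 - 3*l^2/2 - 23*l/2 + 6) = (2*l - 5)/(2*l - 1)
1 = 1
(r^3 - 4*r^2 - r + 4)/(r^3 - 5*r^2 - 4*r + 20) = (r^3 - 4*r^2 - r + 4)/(r^3 - 5*r^2 - 4*r + 20)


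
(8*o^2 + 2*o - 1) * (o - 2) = 8*o^3 - 14*o^2 - 5*o + 2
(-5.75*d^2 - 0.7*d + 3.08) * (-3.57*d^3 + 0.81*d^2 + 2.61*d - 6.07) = 20.5275*d^5 - 2.1585*d^4 - 26.5701*d^3 + 35.5703*d^2 + 12.2878*d - 18.6956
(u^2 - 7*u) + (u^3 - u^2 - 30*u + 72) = u^3 - 37*u + 72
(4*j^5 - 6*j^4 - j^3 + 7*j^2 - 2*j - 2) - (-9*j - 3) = 4*j^5 - 6*j^4 - j^3 + 7*j^2 + 7*j + 1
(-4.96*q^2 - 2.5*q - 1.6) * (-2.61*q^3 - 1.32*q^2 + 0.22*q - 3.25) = 12.9456*q^5 + 13.0722*q^4 + 6.3848*q^3 + 17.682*q^2 + 7.773*q + 5.2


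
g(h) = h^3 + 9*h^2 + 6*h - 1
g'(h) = 3*h^2 + 18*h + 6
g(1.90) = 49.75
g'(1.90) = 51.03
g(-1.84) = 12.20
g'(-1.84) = -16.96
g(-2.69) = 28.52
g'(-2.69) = -20.71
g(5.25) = 423.27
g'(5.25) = 183.19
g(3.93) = 222.28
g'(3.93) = 123.07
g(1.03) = 15.82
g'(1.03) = 27.72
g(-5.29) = 71.08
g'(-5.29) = -5.27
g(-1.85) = 12.37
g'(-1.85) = -17.03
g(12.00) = 3095.00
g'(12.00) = 654.00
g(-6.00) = 71.00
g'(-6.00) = 6.00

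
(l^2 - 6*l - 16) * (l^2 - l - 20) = l^4 - 7*l^3 - 30*l^2 + 136*l + 320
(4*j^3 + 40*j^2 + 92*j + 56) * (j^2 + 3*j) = 4*j^5 + 52*j^4 + 212*j^3 + 332*j^2 + 168*j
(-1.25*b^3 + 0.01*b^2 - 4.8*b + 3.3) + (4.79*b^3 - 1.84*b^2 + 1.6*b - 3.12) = 3.54*b^3 - 1.83*b^2 - 3.2*b + 0.18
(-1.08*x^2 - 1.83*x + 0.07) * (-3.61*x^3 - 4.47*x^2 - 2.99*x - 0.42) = 3.8988*x^5 + 11.4339*x^4 + 11.1566*x^3 + 5.6124*x^2 + 0.5593*x - 0.0294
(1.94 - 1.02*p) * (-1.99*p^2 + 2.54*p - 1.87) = 2.0298*p^3 - 6.4514*p^2 + 6.835*p - 3.6278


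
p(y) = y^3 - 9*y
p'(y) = 3*y^2 - 9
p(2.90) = -1.71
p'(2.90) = 16.23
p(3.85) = 22.42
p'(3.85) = 35.47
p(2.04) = -9.87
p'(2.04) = 3.48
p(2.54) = -6.47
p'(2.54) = 10.35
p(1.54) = -10.21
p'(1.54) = -1.89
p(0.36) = -3.19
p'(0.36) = -8.61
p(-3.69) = -17.03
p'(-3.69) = 31.85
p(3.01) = 0.18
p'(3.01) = 18.18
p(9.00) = 648.00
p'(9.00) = 234.00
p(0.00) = 0.00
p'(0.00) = -9.00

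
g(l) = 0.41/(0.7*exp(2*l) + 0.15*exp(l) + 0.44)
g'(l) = 0.41*(-1.4*exp(2*l) - 0.15*exp(l))/(0.7*exp(2*l) + 0.15*exp(l) + 0.44)^2 = (-0.574*exp(l) - 0.0615)*exp(l)/(0.7*exp(2*l) + 0.15*exp(l) + 0.44)^2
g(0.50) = 0.16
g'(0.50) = -0.25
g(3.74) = 0.00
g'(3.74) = -0.00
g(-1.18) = 0.74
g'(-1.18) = -0.24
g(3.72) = 0.00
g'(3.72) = -0.00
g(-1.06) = 0.71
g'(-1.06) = -0.27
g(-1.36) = 0.78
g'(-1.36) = -0.19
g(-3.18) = 0.92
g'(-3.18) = -0.02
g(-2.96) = 0.91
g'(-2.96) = -0.02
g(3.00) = 0.00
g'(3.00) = 0.00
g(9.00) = 0.00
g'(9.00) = 0.00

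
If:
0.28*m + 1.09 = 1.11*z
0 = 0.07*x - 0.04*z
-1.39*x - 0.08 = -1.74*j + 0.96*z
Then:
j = 1.00821018062397*z + 0.0459770114942529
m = 3.96428571428571*z - 3.89285714285714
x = 0.571428571428571*z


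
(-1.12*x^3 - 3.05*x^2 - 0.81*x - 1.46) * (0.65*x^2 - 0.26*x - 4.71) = -0.728*x^5 - 1.6913*x^4 + 5.5417*x^3 + 13.6271*x^2 + 4.1947*x + 6.8766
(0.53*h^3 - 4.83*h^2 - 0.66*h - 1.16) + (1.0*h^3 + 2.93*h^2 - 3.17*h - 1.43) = 1.53*h^3 - 1.9*h^2 - 3.83*h - 2.59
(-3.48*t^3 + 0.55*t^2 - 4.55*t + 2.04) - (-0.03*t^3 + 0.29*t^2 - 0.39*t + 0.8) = -3.45*t^3 + 0.26*t^2 - 4.16*t + 1.24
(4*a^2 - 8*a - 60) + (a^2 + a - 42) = 5*a^2 - 7*a - 102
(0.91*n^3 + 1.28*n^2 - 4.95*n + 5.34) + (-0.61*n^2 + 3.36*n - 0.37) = 0.91*n^3 + 0.67*n^2 - 1.59*n + 4.97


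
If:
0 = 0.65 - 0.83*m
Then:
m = 0.78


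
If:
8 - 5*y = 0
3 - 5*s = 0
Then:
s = 3/5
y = 8/5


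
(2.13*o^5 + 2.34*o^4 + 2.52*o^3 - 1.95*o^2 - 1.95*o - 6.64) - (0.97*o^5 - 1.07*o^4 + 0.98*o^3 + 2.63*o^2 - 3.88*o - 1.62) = 1.16*o^5 + 3.41*o^4 + 1.54*o^3 - 4.58*o^2 + 1.93*o - 5.02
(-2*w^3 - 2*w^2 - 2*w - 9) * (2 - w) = 2*w^4 - 2*w^3 - 2*w^2 + 5*w - 18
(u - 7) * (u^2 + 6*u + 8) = u^3 - u^2 - 34*u - 56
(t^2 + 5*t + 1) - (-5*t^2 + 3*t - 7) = 6*t^2 + 2*t + 8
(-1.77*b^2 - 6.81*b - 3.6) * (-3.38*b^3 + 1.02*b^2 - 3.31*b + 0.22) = 5.9826*b^5 + 21.2124*b^4 + 11.0805*b^3 + 18.4797*b^2 + 10.4178*b - 0.792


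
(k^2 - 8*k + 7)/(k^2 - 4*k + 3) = (k - 7)/(k - 3)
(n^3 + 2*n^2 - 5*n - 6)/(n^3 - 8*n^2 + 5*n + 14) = (n + 3)/(n - 7)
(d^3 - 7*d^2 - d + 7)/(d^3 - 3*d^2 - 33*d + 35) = (d + 1)/(d + 5)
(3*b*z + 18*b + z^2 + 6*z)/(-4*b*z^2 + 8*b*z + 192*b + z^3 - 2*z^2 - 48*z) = (3*b + z)/(-4*b*z + 32*b + z^2 - 8*z)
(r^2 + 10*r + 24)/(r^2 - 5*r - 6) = (r^2 + 10*r + 24)/(r^2 - 5*r - 6)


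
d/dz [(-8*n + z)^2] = -16*n + 2*z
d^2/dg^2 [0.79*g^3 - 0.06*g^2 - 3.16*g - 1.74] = 4.74*g - 0.12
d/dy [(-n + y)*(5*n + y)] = 4*n + 2*y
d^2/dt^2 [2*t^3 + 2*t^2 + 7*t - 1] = 12*t + 4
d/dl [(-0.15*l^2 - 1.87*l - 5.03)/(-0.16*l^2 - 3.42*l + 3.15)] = (0.2138*l^2 - 2.5546*l - 23.0931)/(0.0256*l^4 + 1.0944*l^3 + 10.6884*l^2 - 21.546*l + 9.9225)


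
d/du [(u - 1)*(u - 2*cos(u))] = u + (u - 1)*(2*sin(u) + 1) - 2*cos(u)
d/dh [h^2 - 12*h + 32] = 2*h - 12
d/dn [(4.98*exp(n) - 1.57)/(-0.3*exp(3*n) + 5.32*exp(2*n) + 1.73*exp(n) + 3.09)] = (2.988*exp(3*n) - 27.9066*exp(2*n) + 16.7048*exp(n) + 18.1043)*exp(n)/(0.09*exp(6*n) - 3.192*exp(5*n) + 27.2644*exp(4*n) + 16.5532*exp(3*n) + 35.8705*exp(2*n) + 10.6914*exp(n) + 9.5481)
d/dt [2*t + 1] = 2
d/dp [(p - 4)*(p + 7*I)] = 2*p - 4 + 7*I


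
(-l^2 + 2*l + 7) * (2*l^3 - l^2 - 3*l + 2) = -2*l^5 + 5*l^4 + 15*l^3 - 15*l^2 - 17*l + 14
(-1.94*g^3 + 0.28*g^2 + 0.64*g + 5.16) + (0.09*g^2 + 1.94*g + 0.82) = -1.94*g^3 + 0.37*g^2 + 2.58*g + 5.98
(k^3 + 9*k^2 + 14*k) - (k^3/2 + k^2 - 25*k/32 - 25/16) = k^3/2 + 8*k^2 + 473*k/32 + 25/16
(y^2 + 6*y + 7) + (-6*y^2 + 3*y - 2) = -5*y^2 + 9*y + 5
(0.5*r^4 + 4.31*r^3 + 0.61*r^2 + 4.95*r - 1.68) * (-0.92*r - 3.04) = -0.46*r^5 - 5.4852*r^4 - 13.6636*r^3 - 6.4084*r^2 - 13.5024*r + 5.1072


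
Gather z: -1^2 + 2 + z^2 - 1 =z^2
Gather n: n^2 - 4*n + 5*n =n^2 + n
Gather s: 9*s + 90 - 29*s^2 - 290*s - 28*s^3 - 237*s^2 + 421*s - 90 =-28*s^3 - 266*s^2 + 140*s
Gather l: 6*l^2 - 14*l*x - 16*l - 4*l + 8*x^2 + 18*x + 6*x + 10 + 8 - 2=6*l^2 + l*(-14*x - 20) + 8*x^2 + 24*x + 16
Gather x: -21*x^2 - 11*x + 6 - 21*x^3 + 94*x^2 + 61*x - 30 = -21*x^3 + 73*x^2 + 50*x - 24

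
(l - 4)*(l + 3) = l^2 - l - 12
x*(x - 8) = x^2 - 8*x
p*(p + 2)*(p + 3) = p^3 + 5*p^2 + 6*p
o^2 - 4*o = o*(o - 4)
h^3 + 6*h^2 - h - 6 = (h - 1)*(h + 1)*(h + 6)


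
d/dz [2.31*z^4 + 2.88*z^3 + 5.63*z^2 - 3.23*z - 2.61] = 9.24*z^3 + 8.64*z^2 + 11.26*z - 3.23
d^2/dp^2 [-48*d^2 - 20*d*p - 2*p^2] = -4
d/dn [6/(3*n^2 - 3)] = -4*n/(n^2 - 1)^2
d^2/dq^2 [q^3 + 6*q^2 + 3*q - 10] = 6*q + 12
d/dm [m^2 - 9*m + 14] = 2*m - 9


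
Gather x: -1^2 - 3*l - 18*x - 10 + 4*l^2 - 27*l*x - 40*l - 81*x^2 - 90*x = 4*l^2 - 43*l - 81*x^2 + x*(-27*l - 108) - 11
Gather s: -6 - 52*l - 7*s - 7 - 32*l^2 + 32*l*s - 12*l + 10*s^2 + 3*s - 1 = -32*l^2 - 64*l + 10*s^2 + s*(32*l - 4) - 14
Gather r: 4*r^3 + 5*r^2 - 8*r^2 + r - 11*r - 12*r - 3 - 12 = 4*r^3 - 3*r^2 - 22*r - 15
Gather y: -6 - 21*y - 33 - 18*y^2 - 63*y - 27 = -18*y^2 - 84*y - 66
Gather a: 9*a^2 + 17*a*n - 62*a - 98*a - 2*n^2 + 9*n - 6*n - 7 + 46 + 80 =9*a^2 + a*(17*n - 160) - 2*n^2 + 3*n + 119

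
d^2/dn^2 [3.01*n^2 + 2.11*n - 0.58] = 6.02000000000000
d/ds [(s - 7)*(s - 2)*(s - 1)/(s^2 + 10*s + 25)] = (s^3 + 15*s^2 - 123*s + 143)/(s^3 + 15*s^2 + 75*s + 125)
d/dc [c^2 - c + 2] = 2*c - 1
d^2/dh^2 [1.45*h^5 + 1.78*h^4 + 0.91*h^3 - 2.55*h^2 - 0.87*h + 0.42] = 29.0*h^3 + 21.36*h^2 + 5.46*h - 5.1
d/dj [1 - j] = -1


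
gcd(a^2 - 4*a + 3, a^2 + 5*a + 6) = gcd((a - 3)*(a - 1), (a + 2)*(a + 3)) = 1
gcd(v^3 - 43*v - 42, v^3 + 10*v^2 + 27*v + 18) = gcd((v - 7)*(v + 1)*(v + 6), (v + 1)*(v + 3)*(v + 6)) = v^2 + 7*v + 6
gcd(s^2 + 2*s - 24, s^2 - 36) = s + 6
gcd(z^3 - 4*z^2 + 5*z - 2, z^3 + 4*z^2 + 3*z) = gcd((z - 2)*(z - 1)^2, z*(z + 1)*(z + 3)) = 1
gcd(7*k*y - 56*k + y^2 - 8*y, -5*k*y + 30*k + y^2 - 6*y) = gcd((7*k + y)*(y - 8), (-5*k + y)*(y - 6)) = 1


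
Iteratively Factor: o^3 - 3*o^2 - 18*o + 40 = (o - 2)*(o^2 - o - 20) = (o - 2)*(o + 4)*(o - 5)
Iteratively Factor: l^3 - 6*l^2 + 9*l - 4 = (l - 1)*(l^2 - 5*l + 4) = (l - 4)*(l - 1)*(l - 1)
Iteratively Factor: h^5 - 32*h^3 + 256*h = (h - 4)*(h^4 + 4*h^3 - 16*h^2 - 64*h) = (h - 4)*(h + 4)*(h^3 - 16*h) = (h - 4)*(h + 4)^2*(h^2 - 4*h) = (h - 4)^2*(h + 4)^2*(h)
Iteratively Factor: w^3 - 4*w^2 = (w)*(w^2 - 4*w) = w*(w - 4)*(w)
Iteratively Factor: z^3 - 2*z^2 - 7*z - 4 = (z + 1)*(z^2 - 3*z - 4) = (z - 4)*(z + 1)*(z + 1)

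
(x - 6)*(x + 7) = x^2 + x - 42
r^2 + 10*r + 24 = (r + 4)*(r + 6)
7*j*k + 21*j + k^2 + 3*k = (7*j + k)*(k + 3)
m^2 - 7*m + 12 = (m - 4)*(m - 3)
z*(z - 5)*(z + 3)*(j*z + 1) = j*z^4 - 2*j*z^3 - 15*j*z^2 + z^3 - 2*z^2 - 15*z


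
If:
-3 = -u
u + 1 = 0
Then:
No Solution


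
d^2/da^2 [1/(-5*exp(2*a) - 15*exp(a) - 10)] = (-2*(2*exp(a) + 3)^2*exp(a) + (4*exp(a) + 3)*(exp(2*a) + 3*exp(a) + 2))*exp(a)/(5*(exp(2*a) + 3*exp(a) + 2)^3)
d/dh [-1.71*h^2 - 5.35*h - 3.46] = -3.42*h - 5.35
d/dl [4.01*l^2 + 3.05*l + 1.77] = 8.02*l + 3.05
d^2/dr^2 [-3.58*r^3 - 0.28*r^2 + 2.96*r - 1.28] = -21.48*r - 0.56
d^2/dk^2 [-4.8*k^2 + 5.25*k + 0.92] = -9.60000000000000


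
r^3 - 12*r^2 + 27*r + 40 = (r - 8)*(r - 5)*(r + 1)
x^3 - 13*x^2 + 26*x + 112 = (x - 8)*(x - 7)*(x + 2)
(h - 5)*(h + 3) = h^2 - 2*h - 15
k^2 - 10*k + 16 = (k - 8)*(k - 2)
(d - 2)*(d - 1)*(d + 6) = d^3 + 3*d^2 - 16*d + 12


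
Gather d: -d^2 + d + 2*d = -d^2 + 3*d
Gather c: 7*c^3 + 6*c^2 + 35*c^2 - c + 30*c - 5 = 7*c^3 + 41*c^2 + 29*c - 5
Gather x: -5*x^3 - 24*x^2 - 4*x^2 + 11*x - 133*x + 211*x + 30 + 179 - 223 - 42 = -5*x^3 - 28*x^2 + 89*x - 56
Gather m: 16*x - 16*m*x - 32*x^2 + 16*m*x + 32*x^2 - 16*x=0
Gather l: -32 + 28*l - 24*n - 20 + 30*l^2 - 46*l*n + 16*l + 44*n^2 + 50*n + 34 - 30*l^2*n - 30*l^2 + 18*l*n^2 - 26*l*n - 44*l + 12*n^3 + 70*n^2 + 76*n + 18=-30*l^2*n + l*(18*n^2 - 72*n) + 12*n^3 + 114*n^2 + 102*n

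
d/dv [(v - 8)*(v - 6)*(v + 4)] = 3*v^2 - 20*v - 8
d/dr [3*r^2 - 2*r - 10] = 6*r - 2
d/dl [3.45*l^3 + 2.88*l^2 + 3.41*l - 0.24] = 10.35*l^2 + 5.76*l + 3.41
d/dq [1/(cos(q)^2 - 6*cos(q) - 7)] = 2*(cos(q) - 3)*sin(q)/(sin(q)^2 + 6*cos(q) + 6)^2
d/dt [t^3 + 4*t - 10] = 3*t^2 + 4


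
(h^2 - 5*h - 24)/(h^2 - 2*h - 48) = (h + 3)/(h + 6)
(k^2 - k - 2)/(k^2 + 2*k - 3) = (k^2 - k - 2)/(k^2 + 2*k - 3)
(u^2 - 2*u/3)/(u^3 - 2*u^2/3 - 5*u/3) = (2 - 3*u)/(-3*u^2 + 2*u + 5)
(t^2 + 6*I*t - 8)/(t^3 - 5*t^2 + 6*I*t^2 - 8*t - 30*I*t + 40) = 1/(t - 5)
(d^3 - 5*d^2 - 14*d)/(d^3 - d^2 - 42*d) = (d + 2)/(d + 6)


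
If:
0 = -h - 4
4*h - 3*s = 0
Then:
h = -4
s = -16/3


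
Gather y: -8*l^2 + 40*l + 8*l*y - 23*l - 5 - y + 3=-8*l^2 + 17*l + y*(8*l - 1) - 2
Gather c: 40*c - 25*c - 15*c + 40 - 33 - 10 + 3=0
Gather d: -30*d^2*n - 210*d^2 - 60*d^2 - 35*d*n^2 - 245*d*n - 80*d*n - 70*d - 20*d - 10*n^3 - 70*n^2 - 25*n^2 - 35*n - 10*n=d^2*(-30*n - 270) + d*(-35*n^2 - 325*n - 90) - 10*n^3 - 95*n^2 - 45*n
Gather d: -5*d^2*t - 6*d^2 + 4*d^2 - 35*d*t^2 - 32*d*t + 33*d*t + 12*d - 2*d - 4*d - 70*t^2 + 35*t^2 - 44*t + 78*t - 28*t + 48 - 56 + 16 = d^2*(-5*t - 2) + d*(-35*t^2 + t + 6) - 35*t^2 + 6*t + 8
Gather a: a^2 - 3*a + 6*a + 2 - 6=a^2 + 3*a - 4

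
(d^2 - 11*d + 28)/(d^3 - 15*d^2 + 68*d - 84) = (d - 4)/(d^2 - 8*d + 12)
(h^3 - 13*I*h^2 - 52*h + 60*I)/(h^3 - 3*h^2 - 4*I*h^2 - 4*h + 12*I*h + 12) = (h^2 - 11*I*h - 30)/(h^2 - h*(3 + 2*I) + 6*I)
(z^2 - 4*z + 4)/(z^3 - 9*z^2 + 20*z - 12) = (z - 2)/(z^2 - 7*z + 6)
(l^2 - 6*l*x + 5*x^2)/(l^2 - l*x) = (l - 5*x)/l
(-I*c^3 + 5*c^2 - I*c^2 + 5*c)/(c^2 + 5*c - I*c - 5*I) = c*(-I*c^2 + c*(5 - I) + 5)/(c^2 + c*(5 - I) - 5*I)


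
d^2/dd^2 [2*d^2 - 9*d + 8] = 4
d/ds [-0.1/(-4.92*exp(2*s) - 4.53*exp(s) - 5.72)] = (-0.984*exp(s) - 0.453)*exp(s)/(4.92*exp(2*s) + 4.53*exp(s) + 5.72)^2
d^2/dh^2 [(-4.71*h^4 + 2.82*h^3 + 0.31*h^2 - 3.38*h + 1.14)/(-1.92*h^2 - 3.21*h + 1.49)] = (34.725888*h^6 + 174.172032*h^5 + 210.347658*h^4 - 405.948132*h^3 + 175.870656*h^2 - 21.703356*h + 0.939970000000006)/(7.077888*h^6 + 35.500032*h^5 + 42.873408*h^4 - 22.022847*h^3 - 33.271551*h^2 + 21.379563*h - 3.307949)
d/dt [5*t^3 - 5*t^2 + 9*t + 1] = 15*t^2 - 10*t + 9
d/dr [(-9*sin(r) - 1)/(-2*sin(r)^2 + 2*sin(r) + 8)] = (-2*sin(r) + 9*cos(r)^2 - 44)*cos(r)/(2*(sin(r) + cos(r)^2 + 3)^2)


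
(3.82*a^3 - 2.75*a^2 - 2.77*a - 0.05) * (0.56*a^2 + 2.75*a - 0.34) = 2.1392*a^5 + 8.965*a^4 - 10.4125*a^3 - 6.7105*a^2 + 0.8043*a + 0.017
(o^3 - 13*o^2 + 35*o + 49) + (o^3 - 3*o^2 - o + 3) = 2*o^3 - 16*o^2 + 34*o + 52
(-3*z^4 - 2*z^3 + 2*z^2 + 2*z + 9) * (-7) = 21*z^4 + 14*z^3 - 14*z^2 - 14*z - 63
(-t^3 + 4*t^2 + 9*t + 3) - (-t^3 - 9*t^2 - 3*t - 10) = 13*t^2 + 12*t + 13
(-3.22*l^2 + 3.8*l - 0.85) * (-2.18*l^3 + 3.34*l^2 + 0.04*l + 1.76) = 7.0196*l^5 - 19.0388*l^4 + 14.4162*l^3 - 8.3542*l^2 + 6.654*l - 1.496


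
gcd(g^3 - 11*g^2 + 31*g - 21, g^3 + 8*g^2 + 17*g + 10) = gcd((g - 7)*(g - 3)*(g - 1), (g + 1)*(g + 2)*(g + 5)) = 1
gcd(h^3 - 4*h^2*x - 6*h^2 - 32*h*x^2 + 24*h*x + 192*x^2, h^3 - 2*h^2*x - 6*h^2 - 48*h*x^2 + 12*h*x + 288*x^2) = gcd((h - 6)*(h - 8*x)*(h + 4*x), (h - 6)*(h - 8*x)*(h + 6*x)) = -h^2 + 8*h*x + 6*h - 48*x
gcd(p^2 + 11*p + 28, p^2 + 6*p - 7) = p + 7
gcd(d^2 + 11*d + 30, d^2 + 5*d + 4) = 1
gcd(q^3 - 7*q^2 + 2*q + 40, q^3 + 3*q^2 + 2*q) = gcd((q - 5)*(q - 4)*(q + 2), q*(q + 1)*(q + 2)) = q + 2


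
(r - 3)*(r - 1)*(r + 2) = r^3 - 2*r^2 - 5*r + 6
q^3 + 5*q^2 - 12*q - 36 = (q - 3)*(q + 2)*(q + 6)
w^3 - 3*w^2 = w^2*(w - 3)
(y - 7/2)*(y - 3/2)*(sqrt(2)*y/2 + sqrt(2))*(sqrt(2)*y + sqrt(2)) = y^4 - 2*y^3 - 31*y^2/4 + 23*y/4 + 21/2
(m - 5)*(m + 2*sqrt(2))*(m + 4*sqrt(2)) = m^3 - 5*m^2 + 6*sqrt(2)*m^2 - 30*sqrt(2)*m + 16*m - 80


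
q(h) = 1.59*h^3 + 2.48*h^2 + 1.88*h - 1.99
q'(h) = 4.77*h^2 + 4.96*h + 1.88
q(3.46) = 100.06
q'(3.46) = 76.15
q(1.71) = 16.43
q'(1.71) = 24.31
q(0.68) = 0.94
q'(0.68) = 7.46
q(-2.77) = -21.96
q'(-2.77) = 24.74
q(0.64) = 0.65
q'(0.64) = 7.01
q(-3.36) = -40.62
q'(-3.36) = 39.07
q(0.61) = 0.44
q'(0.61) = 6.68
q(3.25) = 84.90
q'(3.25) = 68.38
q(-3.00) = -28.24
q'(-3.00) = 29.93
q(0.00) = -1.99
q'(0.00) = 1.88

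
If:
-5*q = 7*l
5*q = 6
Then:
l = -6/7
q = 6/5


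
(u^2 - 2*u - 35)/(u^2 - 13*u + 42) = (u + 5)/(u - 6)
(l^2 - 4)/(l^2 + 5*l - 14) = (l + 2)/(l + 7)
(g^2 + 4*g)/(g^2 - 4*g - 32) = g/(g - 8)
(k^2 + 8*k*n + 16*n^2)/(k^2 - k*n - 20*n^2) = (k + 4*n)/(k - 5*n)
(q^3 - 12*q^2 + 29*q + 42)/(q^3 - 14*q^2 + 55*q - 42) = (q + 1)/(q - 1)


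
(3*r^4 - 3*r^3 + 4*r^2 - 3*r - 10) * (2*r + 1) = 6*r^5 - 3*r^4 + 5*r^3 - 2*r^2 - 23*r - 10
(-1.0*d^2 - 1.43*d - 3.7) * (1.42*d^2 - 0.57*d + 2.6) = -1.42*d^4 - 1.4606*d^3 - 7.0389*d^2 - 1.609*d - 9.62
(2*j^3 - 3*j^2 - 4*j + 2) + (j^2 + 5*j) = 2*j^3 - 2*j^2 + j + 2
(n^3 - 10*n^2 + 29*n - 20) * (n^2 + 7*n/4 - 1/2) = n^5 - 33*n^4/4 + 11*n^3 + 143*n^2/4 - 99*n/2 + 10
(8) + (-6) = 2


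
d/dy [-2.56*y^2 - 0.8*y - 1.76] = -5.12*y - 0.8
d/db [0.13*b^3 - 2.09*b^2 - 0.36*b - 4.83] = 0.39*b^2 - 4.18*b - 0.36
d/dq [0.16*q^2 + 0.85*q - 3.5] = 0.32*q + 0.85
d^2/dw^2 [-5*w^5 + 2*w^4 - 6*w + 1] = w^2*(24 - 100*w)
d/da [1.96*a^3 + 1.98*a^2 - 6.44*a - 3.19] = 5.88*a^2 + 3.96*a - 6.44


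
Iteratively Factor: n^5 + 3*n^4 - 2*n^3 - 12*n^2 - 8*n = (n + 2)*(n^4 + n^3 - 4*n^2 - 4*n) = n*(n + 2)*(n^3 + n^2 - 4*n - 4) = n*(n + 1)*(n + 2)*(n^2 - 4) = n*(n - 2)*(n + 1)*(n + 2)*(n + 2)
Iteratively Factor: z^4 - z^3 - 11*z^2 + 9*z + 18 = (z + 1)*(z^3 - 2*z^2 - 9*z + 18) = (z - 2)*(z + 1)*(z^2 - 9) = (z - 3)*(z - 2)*(z + 1)*(z + 3)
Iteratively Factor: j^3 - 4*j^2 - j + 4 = (j + 1)*(j^2 - 5*j + 4) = (j - 1)*(j + 1)*(j - 4)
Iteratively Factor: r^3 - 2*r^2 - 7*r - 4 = (r - 4)*(r^2 + 2*r + 1) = (r - 4)*(r + 1)*(r + 1)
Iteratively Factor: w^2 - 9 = (w + 3)*(w - 3)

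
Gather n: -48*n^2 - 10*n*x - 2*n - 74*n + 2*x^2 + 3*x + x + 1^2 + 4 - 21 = -48*n^2 + n*(-10*x - 76) + 2*x^2 + 4*x - 16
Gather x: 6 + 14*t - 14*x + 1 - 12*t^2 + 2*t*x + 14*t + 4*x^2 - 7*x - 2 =-12*t^2 + 28*t + 4*x^2 + x*(2*t - 21) + 5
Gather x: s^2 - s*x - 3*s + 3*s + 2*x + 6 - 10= s^2 + x*(2 - s) - 4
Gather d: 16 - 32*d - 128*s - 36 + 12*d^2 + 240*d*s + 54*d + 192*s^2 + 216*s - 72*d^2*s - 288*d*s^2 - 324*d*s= d^2*(12 - 72*s) + d*(-288*s^2 - 84*s + 22) + 192*s^2 + 88*s - 20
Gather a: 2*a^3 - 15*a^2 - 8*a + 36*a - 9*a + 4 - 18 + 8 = 2*a^3 - 15*a^2 + 19*a - 6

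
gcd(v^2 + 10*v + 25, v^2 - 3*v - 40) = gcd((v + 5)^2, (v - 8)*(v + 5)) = v + 5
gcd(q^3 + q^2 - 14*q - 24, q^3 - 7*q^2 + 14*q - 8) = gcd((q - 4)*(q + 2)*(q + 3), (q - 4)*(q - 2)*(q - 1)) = q - 4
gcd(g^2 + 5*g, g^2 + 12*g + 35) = g + 5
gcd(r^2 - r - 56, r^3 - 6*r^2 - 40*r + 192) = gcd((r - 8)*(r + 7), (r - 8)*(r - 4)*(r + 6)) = r - 8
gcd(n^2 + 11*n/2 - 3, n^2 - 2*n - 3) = 1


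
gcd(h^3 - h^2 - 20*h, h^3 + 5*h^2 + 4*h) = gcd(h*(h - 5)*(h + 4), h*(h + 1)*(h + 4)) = h^2 + 4*h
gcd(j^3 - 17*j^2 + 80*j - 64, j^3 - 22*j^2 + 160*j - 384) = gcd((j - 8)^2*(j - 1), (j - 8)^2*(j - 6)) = j^2 - 16*j + 64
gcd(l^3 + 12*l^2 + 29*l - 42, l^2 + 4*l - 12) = l + 6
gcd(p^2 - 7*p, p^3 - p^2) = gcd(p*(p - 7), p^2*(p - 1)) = p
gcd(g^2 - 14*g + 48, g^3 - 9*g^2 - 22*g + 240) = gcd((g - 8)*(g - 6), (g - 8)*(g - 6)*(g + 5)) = g^2 - 14*g + 48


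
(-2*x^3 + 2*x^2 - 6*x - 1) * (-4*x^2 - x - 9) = 8*x^5 - 6*x^4 + 40*x^3 - 8*x^2 + 55*x + 9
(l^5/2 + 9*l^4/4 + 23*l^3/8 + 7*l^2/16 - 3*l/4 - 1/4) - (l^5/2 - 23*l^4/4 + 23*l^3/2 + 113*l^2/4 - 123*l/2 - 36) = 8*l^4 - 69*l^3/8 - 445*l^2/16 + 243*l/4 + 143/4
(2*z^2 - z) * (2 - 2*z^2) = -4*z^4 + 2*z^3 + 4*z^2 - 2*z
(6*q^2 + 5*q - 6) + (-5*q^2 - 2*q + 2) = q^2 + 3*q - 4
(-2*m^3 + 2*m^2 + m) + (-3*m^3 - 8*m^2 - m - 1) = -5*m^3 - 6*m^2 - 1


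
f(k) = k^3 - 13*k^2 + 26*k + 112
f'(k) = 3*k^2 - 26*k + 26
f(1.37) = 125.79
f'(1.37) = -3.99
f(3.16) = 95.90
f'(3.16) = -26.20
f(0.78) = 124.85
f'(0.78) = 7.55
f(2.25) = 116.08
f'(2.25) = -17.31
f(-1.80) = 17.25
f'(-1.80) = 82.52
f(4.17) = 66.88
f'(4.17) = -30.25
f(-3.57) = -192.00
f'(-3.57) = 157.05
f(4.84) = 46.69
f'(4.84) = -29.56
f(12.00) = 280.00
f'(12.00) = 146.00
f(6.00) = 16.00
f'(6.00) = -22.00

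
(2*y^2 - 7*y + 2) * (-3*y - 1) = -6*y^3 + 19*y^2 + y - 2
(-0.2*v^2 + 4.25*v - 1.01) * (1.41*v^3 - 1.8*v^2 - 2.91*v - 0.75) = -0.282*v^5 + 6.3525*v^4 - 8.4921*v^3 - 10.3995*v^2 - 0.2484*v + 0.7575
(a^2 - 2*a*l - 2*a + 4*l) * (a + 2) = a^3 - 2*a^2*l - 4*a + 8*l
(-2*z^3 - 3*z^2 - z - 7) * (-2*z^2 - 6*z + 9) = 4*z^5 + 18*z^4 + 2*z^3 - 7*z^2 + 33*z - 63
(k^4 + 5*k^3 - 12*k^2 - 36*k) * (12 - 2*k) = -2*k^5 + 2*k^4 + 84*k^3 - 72*k^2 - 432*k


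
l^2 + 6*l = l*(l + 6)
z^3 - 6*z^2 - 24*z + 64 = (z - 8)*(z - 2)*(z + 4)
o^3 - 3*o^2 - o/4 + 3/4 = (o - 3)*(o - 1/2)*(o + 1/2)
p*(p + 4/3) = p^2 + 4*p/3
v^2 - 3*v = v*(v - 3)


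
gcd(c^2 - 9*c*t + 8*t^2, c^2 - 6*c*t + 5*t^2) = -c + t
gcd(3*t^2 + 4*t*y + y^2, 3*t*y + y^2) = 3*t + y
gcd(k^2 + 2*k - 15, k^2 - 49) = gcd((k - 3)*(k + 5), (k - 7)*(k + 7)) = 1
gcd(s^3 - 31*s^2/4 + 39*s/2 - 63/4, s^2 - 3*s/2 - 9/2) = s - 3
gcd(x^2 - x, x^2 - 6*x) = x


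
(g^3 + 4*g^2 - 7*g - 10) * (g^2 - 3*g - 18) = g^5 + g^4 - 37*g^3 - 61*g^2 + 156*g + 180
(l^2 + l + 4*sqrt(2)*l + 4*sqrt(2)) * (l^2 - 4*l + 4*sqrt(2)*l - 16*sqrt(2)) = l^4 - 3*l^3 + 8*sqrt(2)*l^3 - 24*sqrt(2)*l^2 + 28*l^2 - 96*l - 32*sqrt(2)*l - 128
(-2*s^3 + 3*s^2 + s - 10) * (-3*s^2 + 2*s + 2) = 6*s^5 - 13*s^4 - s^3 + 38*s^2 - 18*s - 20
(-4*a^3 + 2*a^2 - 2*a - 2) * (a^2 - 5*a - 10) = -4*a^5 + 22*a^4 + 28*a^3 - 12*a^2 + 30*a + 20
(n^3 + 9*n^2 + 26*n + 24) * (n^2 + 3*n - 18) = n^5 + 12*n^4 + 35*n^3 - 60*n^2 - 396*n - 432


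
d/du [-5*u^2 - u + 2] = -10*u - 1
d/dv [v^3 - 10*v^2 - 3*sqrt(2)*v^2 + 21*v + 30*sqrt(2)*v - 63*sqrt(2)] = 3*v^2 - 20*v - 6*sqrt(2)*v + 21 + 30*sqrt(2)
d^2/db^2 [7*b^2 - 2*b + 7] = 14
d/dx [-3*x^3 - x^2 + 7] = x*(-9*x - 2)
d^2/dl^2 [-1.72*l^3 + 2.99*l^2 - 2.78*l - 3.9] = 5.98 - 10.32*l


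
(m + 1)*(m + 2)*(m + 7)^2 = m^4 + 17*m^3 + 93*m^2 + 175*m + 98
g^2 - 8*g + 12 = (g - 6)*(g - 2)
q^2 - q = q*(q - 1)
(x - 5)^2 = x^2 - 10*x + 25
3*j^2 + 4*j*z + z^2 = (j + z)*(3*j + z)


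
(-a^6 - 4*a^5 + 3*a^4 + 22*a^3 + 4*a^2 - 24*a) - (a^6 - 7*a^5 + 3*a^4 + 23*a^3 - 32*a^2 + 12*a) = -2*a^6 + 3*a^5 - a^3 + 36*a^2 - 36*a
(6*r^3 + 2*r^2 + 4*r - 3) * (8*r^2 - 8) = 48*r^5 + 16*r^4 - 16*r^3 - 40*r^2 - 32*r + 24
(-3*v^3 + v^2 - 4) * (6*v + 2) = -18*v^4 + 2*v^2 - 24*v - 8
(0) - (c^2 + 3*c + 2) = -c^2 - 3*c - 2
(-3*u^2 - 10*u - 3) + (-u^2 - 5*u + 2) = -4*u^2 - 15*u - 1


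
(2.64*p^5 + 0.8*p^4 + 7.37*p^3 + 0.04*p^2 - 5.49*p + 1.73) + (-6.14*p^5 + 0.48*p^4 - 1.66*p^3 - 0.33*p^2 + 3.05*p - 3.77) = -3.5*p^5 + 1.28*p^4 + 5.71*p^3 - 0.29*p^2 - 2.44*p - 2.04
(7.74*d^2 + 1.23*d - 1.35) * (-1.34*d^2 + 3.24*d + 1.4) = -10.3716*d^4 + 23.4294*d^3 + 16.6302*d^2 - 2.652*d - 1.89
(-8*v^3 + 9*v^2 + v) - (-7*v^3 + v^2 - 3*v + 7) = -v^3 + 8*v^2 + 4*v - 7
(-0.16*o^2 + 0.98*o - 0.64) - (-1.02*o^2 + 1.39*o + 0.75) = 0.86*o^2 - 0.41*o - 1.39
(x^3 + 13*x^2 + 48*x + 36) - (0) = x^3 + 13*x^2 + 48*x + 36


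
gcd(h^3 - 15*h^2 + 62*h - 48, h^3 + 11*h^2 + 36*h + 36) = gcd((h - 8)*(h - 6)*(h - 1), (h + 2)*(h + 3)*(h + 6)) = 1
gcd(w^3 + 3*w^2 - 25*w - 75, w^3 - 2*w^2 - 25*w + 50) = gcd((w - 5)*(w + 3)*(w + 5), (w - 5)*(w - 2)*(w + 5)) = w^2 - 25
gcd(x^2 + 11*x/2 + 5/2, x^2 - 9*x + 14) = 1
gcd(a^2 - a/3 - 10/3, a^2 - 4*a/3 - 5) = a + 5/3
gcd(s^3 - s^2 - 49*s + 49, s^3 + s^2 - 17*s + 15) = s - 1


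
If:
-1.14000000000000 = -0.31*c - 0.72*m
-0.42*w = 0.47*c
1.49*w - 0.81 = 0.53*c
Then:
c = -0.37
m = 1.74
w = 0.41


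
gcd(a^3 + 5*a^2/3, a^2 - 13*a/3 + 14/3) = 1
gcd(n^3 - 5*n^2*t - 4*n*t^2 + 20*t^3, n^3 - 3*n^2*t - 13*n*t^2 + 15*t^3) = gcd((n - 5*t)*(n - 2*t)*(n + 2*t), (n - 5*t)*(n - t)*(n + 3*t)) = -n + 5*t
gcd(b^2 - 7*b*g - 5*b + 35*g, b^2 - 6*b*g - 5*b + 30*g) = b - 5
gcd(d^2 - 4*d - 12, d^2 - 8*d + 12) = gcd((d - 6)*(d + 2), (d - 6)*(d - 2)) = d - 6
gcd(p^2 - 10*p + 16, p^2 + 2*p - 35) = 1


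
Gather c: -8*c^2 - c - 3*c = -8*c^2 - 4*c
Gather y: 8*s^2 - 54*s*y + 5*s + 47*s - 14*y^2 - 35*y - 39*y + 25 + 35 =8*s^2 + 52*s - 14*y^2 + y*(-54*s - 74) + 60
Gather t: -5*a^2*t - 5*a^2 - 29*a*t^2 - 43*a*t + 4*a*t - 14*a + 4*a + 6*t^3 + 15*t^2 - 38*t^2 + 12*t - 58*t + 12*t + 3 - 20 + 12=-5*a^2 - 10*a + 6*t^3 + t^2*(-29*a - 23) + t*(-5*a^2 - 39*a - 34) - 5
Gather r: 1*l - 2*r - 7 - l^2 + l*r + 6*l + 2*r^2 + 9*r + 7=-l^2 + 7*l + 2*r^2 + r*(l + 7)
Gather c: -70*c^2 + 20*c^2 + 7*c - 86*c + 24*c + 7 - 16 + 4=-50*c^2 - 55*c - 5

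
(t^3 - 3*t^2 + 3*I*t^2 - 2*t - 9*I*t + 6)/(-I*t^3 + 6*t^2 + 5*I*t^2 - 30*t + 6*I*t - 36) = (I*t^3 - 3*t^2*(1 + I) + t*(9 - 2*I) + 6*I)/(t^3 + t^2*(-5 + 6*I) - 6*t*(1 + 5*I) - 36*I)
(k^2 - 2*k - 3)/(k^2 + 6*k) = (k^2 - 2*k - 3)/(k*(k + 6))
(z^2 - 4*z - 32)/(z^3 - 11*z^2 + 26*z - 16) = (z + 4)/(z^2 - 3*z + 2)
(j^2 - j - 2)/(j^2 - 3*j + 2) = (j + 1)/(j - 1)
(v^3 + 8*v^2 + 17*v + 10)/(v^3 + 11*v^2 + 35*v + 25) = (v + 2)/(v + 5)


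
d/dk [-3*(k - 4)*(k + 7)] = -6*k - 9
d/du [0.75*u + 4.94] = 0.750000000000000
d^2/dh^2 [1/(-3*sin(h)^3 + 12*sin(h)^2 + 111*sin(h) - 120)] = (9*sin(h)^5 - 35*sin(h)^4 - 57*sin(h)^3 + 91*sin(h)^2 + 2226*sin(h) + 3058)/(3*(sin(h) - 8)^3*(sin(h) - 1)^2*(sin(h) + 5)^3)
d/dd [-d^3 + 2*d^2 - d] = -3*d^2 + 4*d - 1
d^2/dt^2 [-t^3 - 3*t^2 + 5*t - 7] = -6*t - 6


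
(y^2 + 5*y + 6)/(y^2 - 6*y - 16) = (y + 3)/(y - 8)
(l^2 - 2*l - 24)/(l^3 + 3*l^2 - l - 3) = (l^2 - 2*l - 24)/(l^3 + 3*l^2 - l - 3)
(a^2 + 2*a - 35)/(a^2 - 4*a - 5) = (a + 7)/(a + 1)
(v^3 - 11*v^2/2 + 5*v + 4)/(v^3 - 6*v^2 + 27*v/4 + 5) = 2*(v - 2)/(2*v - 5)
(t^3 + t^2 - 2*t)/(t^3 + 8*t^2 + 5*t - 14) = t/(t + 7)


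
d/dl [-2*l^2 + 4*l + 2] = 4 - 4*l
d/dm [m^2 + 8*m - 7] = 2*m + 8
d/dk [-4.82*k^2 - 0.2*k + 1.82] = -9.64*k - 0.2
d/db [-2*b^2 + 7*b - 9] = 7 - 4*b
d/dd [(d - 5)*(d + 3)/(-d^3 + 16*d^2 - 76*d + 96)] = (d^4 - 4*d^3 - 89*d^2 + 672*d - 1332)/(d^6 - 32*d^5 + 408*d^4 - 2624*d^3 + 8848*d^2 - 14592*d + 9216)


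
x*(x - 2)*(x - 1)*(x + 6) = x^4 + 3*x^3 - 16*x^2 + 12*x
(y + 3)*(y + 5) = y^2 + 8*y + 15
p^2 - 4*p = p*(p - 4)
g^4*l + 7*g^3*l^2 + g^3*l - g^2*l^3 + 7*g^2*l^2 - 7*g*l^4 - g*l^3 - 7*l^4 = (g - l)*(g + l)*(g + 7*l)*(g*l + l)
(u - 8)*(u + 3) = u^2 - 5*u - 24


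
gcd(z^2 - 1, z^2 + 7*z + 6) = z + 1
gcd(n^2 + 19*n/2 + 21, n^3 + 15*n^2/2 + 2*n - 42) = n^2 + 19*n/2 + 21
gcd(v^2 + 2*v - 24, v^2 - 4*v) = v - 4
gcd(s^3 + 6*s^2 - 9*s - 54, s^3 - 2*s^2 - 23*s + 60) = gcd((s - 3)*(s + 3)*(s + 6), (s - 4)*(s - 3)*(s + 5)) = s - 3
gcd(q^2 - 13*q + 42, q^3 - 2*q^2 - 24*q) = q - 6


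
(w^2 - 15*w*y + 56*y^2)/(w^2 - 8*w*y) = (w - 7*y)/w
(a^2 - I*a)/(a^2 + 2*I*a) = (a - I)/(a + 2*I)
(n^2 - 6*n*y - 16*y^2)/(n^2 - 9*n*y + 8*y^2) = (-n - 2*y)/(-n + y)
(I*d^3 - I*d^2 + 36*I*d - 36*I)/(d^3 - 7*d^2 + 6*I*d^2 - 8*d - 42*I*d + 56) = I*(d^3 - d^2 + 36*d - 36)/(d^3 + d^2*(-7 + 6*I) - 2*d*(4 + 21*I) + 56)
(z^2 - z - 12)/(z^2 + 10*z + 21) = (z - 4)/(z + 7)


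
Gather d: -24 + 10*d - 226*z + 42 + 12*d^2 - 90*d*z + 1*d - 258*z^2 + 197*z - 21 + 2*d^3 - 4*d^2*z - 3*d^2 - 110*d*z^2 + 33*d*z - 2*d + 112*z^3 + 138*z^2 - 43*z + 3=2*d^3 + d^2*(9 - 4*z) + d*(-110*z^2 - 57*z + 9) + 112*z^3 - 120*z^2 - 72*z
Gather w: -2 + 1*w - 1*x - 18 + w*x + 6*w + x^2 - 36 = w*(x + 7) + x^2 - x - 56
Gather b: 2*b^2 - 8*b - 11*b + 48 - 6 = 2*b^2 - 19*b + 42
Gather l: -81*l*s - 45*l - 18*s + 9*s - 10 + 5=l*(-81*s - 45) - 9*s - 5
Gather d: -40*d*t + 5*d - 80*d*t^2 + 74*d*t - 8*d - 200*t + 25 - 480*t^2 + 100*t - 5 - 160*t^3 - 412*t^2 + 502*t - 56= d*(-80*t^2 + 34*t - 3) - 160*t^3 - 892*t^2 + 402*t - 36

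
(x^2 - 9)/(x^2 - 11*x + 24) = (x + 3)/(x - 8)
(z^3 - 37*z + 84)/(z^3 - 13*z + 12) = (z^3 - 37*z + 84)/(z^3 - 13*z + 12)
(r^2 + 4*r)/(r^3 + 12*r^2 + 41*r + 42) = r*(r + 4)/(r^3 + 12*r^2 + 41*r + 42)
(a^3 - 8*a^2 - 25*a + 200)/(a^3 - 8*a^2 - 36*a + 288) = (a^2 - 25)/(a^2 - 36)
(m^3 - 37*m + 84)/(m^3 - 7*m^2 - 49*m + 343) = (m^2 - 7*m + 12)/(m^2 - 14*m + 49)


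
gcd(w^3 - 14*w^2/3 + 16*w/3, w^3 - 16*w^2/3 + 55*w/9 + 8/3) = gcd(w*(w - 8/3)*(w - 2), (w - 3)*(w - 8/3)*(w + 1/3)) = w - 8/3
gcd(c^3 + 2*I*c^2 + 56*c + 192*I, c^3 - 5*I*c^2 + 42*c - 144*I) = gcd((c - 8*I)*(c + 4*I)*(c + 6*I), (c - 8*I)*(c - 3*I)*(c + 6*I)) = c^2 - 2*I*c + 48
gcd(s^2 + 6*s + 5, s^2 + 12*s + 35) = s + 5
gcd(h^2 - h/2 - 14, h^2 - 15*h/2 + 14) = h - 4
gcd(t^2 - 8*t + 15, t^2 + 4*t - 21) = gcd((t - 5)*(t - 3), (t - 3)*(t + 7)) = t - 3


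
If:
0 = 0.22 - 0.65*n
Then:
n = 0.34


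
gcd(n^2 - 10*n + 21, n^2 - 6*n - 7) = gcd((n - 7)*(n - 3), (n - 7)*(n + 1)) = n - 7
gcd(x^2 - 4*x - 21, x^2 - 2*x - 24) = 1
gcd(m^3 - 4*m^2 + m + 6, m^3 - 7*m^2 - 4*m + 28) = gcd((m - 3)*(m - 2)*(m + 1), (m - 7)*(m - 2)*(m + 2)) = m - 2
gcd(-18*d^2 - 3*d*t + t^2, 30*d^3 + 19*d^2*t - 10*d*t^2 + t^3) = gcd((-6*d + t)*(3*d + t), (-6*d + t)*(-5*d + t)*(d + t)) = -6*d + t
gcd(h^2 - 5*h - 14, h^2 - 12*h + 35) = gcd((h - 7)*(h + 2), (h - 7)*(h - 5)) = h - 7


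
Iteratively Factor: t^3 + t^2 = (t + 1)*(t^2) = t*(t + 1)*(t)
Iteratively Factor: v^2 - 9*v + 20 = (v - 5)*(v - 4)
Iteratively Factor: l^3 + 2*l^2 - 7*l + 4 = (l + 4)*(l^2 - 2*l + 1) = (l - 1)*(l + 4)*(l - 1)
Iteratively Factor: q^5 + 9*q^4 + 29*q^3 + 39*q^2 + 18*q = (q + 3)*(q^4 + 6*q^3 + 11*q^2 + 6*q) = (q + 3)^2*(q^3 + 3*q^2 + 2*q) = (q + 2)*(q + 3)^2*(q^2 + q) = (q + 1)*(q + 2)*(q + 3)^2*(q)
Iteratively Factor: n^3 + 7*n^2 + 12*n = (n)*(n^2 + 7*n + 12) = n*(n + 3)*(n + 4)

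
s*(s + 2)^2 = s^3 + 4*s^2 + 4*s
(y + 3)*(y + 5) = y^2 + 8*y + 15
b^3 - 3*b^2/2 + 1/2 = (b - 1)^2*(b + 1/2)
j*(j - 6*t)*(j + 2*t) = j^3 - 4*j^2*t - 12*j*t^2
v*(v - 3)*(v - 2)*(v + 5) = v^4 - 19*v^2 + 30*v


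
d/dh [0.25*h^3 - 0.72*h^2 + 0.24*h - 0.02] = 0.75*h^2 - 1.44*h + 0.24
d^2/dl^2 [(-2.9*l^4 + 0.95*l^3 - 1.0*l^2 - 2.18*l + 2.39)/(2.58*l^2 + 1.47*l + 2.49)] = (-38.60712*l^6 - 65.99124*l^5 - 149.38074*l^4 - 199.374894*l^3 - 60.901794*l^2 + 173.75499*l - 16.819866)/(17.173512*l^6 + 29.354724*l^5 + 66.448674*l^4 + 59.837967*l^3 + 64.130697*l^2 + 27.342441*l + 15.438249)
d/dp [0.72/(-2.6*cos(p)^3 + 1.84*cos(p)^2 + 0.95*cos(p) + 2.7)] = (-5.616*cos(p)^2 + 2.6496*cos(p) + 0.684)*sin(p)/(-2.6*cos(p)^3 + 1.84*cos(p)^2 + 0.95*cos(p) + 2.7)^2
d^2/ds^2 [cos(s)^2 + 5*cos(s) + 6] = -5*cos(s) - 2*cos(2*s)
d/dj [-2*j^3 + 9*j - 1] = 9 - 6*j^2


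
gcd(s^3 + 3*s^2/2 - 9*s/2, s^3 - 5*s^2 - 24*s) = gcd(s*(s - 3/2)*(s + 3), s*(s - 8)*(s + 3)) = s^2 + 3*s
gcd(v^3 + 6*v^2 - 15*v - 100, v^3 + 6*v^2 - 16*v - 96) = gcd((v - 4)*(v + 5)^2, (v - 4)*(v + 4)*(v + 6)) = v - 4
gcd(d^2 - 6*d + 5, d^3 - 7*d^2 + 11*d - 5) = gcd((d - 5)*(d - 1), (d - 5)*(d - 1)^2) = d^2 - 6*d + 5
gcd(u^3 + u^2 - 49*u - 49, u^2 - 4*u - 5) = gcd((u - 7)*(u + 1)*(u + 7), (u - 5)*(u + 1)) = u + 1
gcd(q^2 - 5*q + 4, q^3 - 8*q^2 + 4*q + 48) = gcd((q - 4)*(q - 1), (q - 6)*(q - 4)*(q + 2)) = q - 4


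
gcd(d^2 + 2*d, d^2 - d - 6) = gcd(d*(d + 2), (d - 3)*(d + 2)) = d + 2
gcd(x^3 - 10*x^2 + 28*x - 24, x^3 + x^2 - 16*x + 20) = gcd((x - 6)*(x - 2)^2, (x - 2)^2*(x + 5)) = x^2 - 4*x + 4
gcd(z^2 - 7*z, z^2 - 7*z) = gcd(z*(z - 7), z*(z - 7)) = z^2 - 7*z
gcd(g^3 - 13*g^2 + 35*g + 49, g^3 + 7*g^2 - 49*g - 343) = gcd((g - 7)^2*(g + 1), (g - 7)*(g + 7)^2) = g - 7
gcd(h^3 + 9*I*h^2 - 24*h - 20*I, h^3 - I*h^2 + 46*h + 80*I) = h^2 + 7*I*h - 10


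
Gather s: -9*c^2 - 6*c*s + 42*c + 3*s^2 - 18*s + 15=-9*c^2 + 42*c + 3*s^2 + s*(-6*c - 18) + 15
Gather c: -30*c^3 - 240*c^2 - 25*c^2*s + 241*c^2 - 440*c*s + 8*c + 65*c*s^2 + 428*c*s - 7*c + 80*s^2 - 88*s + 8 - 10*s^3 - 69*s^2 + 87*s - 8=-30*c^3 + c^2*(1 - 25*s) + c*(65*s^2 - 12*s + 1) - 10*s^3 + 11*s^2 - s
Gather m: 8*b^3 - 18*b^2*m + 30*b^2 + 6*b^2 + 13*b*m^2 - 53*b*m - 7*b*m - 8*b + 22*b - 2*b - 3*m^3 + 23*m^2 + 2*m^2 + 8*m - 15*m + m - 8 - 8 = 8*b^3 + 36*b^2 + 12*b - 3*m^3 + m^2*(13*b + 25) + m*(-18*b^2 - 60*b - 6) - 16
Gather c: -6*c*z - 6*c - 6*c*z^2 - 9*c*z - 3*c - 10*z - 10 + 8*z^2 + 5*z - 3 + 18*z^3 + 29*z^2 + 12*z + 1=c*(-6*z^2 - 15*z - 9) + 18*z^3 + 37*z^2 + 7*z - 12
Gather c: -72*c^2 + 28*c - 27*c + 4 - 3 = -72*c^2 + c + 1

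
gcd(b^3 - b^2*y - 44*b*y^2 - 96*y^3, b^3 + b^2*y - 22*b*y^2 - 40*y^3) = b + 4*y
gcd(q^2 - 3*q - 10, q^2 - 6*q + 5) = q - 5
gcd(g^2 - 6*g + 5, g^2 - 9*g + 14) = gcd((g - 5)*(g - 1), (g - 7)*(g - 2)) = 1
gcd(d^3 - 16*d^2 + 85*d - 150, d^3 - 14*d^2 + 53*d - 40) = d - 5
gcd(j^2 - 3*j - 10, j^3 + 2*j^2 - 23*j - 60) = j - 5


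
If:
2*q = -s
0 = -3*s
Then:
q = 0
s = 0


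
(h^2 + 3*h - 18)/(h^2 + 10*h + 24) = (h - 3)/(h + 4)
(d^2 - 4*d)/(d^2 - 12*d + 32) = d/(d - 8)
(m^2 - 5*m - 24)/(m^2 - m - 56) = (m + 3)/(m + 7)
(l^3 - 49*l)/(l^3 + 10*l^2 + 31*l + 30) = l*(l^2 - 49)/(l^3 + 10*l^2 + 31*l + 30)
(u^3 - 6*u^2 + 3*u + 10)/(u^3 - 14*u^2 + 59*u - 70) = (u + 1)/(u - 7)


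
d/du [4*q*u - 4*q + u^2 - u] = 4*q + 2*u - 1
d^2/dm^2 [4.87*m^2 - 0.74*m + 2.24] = 9.74000000000000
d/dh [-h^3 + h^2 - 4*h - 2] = -3*h^2 + 2*h - 4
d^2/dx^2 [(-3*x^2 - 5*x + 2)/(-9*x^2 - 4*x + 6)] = 22*(27*x^3 + 54*x + 8)/(729*x^6 + 972*x^5 - 1026*x^4 - 1232*x^3 + 684*x^2 + 432*x - 216)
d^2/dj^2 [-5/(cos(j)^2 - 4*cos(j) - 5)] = 5*(-4*sin(j)^4 + 38*sin(j)^2 + 5*cos(j) + 3*cos(3*j) + 8)/(sin(j)^2 + 4*cos(j) + 4)^3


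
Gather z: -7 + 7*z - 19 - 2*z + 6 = 5*z - 20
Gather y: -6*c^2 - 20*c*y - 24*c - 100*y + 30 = -6*c^2 - 24*c + y*(-20*c - 100) + 30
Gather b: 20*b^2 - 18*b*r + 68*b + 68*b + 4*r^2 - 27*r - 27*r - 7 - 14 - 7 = 20*b^2 + b*(136 - 18*r) + 4*r^2 - 54*r - 28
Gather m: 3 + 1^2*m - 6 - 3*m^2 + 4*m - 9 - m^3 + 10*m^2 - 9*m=-m^3 + 7*m^2 - 4*m - 12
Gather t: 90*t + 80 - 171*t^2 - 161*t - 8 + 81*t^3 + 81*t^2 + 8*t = 81*t^3 - 90*t^2 - 63*t + 72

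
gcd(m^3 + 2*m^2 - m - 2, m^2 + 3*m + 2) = m^2 + 3*m + 2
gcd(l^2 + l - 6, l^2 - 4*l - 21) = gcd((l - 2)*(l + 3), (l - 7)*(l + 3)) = l + 3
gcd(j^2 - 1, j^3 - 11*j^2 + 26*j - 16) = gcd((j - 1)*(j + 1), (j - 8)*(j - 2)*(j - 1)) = j - 1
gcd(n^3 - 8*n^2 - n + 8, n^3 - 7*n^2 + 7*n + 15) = n + 1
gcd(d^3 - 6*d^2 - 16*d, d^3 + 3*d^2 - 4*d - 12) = d + 2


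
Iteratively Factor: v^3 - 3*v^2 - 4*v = (v - 4)*(v^2 + v) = v*(v - 4)*(v + 1)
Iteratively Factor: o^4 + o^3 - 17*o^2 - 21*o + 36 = (o - 4)*(o^3 + 5*o^2 + 3*o - 9) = (o - 4)*(o + 3)*(o^2 + 2*o - 3) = (o - 4)*(o - 1)*(o + 3)*(o + 3)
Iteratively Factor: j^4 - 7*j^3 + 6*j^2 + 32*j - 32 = (j - 4)*(j^3 - 3*j^2 - 6*j + 8) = (j - 4)^2*(j^2 + j - 2) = (j - 4)^2*(j + 2)*(j - 1)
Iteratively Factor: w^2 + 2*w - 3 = (w + 3)*(w - 1)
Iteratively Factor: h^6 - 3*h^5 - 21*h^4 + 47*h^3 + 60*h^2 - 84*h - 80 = (h - 2)*(h^5 - h^4 - 23*h^3 + h^2 + 62*h + 40) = (h - 2)*(h + 4)*(h^4 - 5*h^3 - 3*h^2 + 13*h + 10) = (h - 5)*(h - 2)*(h + 4)*(h^3 - 3*h - 2) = (h - 5)*(h - 2)*(h + 1)*(h + 4)*(h^2 - h - 2) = (h - 5)*(h - 2)^2*(h + 1)*(h + 4)*(h + 1)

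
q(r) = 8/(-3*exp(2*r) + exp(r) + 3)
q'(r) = 8*(6*exp(2*r) - exp(r))/(-3*exp(2*r) + exp(r) + 3)^2 = (48*exp(r) - 8)*exp(r)/(-3*exp(2*r) + exp(r) + 3)^2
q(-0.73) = 2.87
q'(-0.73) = 0.94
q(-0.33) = 3.69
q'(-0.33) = 4.05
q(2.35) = -0.03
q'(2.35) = 0.05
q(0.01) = 8.43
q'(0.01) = 45.36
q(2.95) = -0.01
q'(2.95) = 0.02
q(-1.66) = 2.60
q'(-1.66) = 0.02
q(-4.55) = 2.66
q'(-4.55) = -0.01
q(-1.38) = 2.61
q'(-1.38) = 0.11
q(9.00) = 0.00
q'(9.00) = 0.00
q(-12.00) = 2.67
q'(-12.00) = 0.00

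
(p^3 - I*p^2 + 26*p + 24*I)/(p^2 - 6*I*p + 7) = (p^2 - 2*I*p + 24)/(p - 7*I)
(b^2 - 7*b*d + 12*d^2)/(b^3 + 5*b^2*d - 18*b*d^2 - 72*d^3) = (b - 3*d)/(b^2 + 9*b*d + 18*d^2)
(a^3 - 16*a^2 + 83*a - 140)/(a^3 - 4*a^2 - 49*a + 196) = (a - 5)/(a + 7)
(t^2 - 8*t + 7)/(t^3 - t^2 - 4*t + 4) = (t - 7)/(t^2 - 4)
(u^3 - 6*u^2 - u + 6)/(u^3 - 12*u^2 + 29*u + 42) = (u - 1)/(u - 7)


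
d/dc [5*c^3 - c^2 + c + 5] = 15*c^2 - 2*c + 1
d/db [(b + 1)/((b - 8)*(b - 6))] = (-b^2 - 2*b + 62)/(b^4 - 28*b^3 + 292*b^2 - 1344*b + 2304)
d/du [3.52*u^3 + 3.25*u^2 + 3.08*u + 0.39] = 10.56*u^2 + 6.5*u + 3.08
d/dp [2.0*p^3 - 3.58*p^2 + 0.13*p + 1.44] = 6.0*p^2 - 7.16*p + 0.13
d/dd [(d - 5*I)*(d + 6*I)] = 2*d + I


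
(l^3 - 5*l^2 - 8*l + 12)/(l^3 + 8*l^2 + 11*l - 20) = (l^2 - 4*l - 12)/(l^2 + 9*l + 20)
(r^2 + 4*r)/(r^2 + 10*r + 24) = r/(r + 6)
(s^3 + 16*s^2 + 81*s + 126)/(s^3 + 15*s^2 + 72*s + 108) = (s + 7)/(s + 6)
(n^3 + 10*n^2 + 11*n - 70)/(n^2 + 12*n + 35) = n - 2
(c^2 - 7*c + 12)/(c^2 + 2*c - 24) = (c - 3)/(c + 6)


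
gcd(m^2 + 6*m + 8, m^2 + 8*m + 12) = m + 2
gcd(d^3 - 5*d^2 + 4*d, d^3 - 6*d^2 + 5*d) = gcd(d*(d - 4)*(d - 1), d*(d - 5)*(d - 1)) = d^2 - d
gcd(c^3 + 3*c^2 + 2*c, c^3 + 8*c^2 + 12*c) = c^2 + 2*c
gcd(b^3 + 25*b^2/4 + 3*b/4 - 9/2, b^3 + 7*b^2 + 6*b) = b^2 + 7*b + 6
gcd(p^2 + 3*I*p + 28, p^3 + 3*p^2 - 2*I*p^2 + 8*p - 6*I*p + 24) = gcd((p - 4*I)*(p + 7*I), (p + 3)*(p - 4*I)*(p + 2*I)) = p - 4*I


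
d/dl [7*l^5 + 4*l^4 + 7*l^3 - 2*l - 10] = 35*l^4 + 16*l^3 + 21*l^2 - 2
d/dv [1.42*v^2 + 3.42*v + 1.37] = 2.84*v + 3.42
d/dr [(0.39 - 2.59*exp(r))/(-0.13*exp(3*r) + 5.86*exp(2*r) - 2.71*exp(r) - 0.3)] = (-0.6734*exp(3*r) + 15.3295*exp(2*r) - 4.5708*exp(r) + 1.8339)*exp(r)/(0.0169*exp(6*r) - 1.5236*exp(5*r) + 35.0442*exp(4*r) - 31.6832*exp(3*r) + 3.8281*exp(2*r) + 1.626*exp(r) + 0.09)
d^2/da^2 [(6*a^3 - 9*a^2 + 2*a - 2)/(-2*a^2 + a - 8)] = 4*(50*a^3 - 132*a^2 - 534*a + 265)/(8*a^6 - 12*a^5 + 102*a^4 - 97*a^3 + 408*a^2 - 192*a + 512)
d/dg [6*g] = 6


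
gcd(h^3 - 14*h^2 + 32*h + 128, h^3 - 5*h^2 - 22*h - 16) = h^2 - 6*h - 16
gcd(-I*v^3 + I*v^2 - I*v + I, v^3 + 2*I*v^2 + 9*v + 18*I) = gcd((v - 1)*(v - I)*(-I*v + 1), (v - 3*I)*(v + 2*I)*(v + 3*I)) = 1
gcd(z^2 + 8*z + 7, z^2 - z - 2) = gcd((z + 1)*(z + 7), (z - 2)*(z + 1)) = z + 1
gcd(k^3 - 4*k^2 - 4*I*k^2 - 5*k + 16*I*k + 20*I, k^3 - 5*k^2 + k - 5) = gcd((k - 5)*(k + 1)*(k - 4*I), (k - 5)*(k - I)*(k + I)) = k - 5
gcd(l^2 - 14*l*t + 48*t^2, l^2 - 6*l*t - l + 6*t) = -l + 6*t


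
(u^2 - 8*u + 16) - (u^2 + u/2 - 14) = 30 - 17*u/2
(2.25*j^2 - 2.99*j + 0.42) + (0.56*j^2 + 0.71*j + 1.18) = 2.81*j^2 - 2.28*j + 1.6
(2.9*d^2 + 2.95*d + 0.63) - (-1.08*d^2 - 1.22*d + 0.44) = 3.98*d^2 + 4.17*d + 0.19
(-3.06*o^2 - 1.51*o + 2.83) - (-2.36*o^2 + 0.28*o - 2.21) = -0.7*o^2 - 1.79*o + 5.04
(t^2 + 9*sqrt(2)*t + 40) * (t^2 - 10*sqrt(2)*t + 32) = t^4 - sqrt(2)*t^3 - 108*t^2 - 112*sqrt(2)*t + 1280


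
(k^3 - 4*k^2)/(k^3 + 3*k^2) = (k - 4)/(k + 3)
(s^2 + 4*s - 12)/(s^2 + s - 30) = (s - 2)/(s - 5)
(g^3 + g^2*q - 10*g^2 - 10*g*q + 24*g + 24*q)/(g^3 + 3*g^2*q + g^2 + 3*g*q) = (g^3 + g^2*q - 10*g^2 - 10*g*q + 24*g + 24*q)/(g*(g^2 + 3*g*q + g + 3*q))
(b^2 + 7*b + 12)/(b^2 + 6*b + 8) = (b + 3)/(b + 2)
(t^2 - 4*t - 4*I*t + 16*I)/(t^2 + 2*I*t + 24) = (t - 4)/(t + 6*I)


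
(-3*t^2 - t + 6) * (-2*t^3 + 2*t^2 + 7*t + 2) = 6*t^5 - 4*t^4 - 35*t^3 - t^2 + 40*t + 12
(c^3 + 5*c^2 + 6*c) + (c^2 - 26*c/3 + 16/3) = c^3 + 6*c^2 - 8*c/3 + 16/3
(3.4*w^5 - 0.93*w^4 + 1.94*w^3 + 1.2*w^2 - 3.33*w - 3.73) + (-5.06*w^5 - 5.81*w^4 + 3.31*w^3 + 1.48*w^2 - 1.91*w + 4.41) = -1.66*w^5 - 6.74*w^4 + 5.25*w^3 + 2.68*w^2 - 5.24*w + 0.68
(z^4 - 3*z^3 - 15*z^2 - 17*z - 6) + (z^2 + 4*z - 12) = z^4 - 3*z^3 - 14*z^2 - 13*z - 18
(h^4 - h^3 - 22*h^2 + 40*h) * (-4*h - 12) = -4*h^5 - 8*h^4 + 100*h^3 + 104*h^2 - 480*h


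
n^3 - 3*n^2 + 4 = (n - 2)^2*(n + 1)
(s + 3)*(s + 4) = s^2 + 7*s + 12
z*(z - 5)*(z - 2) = z^3 - 7*z^2 + 10*z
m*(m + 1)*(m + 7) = m^3 + 8*m^2 + 7*m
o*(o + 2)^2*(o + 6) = o^4 + 10*o^3 + 28*o^2 + 24*o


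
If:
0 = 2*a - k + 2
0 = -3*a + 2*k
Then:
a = -4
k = -6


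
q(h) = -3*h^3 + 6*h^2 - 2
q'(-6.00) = -396.00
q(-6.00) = 862.00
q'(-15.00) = -2205.00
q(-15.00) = 11473.00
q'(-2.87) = -108.57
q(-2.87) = 118.34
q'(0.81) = 3.82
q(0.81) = 0.34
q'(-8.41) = -737.47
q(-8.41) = 2206.84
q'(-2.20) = -69.96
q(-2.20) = 58.98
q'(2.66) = -31.76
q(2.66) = -16.01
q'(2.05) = -13.22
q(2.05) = -2.63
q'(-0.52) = -8.67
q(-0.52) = 0.04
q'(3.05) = -47.12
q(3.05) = -31.30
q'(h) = -9*h^2 + 12*h = 3*h*(4 - 3*h)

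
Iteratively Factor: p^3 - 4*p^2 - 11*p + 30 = (p - 2)*(p^2 - 2*p - 15) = (p - 2)*(p + 3)*(p - 5)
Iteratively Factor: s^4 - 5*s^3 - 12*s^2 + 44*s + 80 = (s - 5)*(s^3 - 12*s - 16) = (s - 5)*(s - 4)*(s^2 + 4*s + 4) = (s - 5)*(s - 4)*(s + 2)*(s + 2)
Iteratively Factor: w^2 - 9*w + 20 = (w - 4)*(w - 5)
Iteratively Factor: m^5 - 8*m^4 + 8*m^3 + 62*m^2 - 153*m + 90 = (m - 3)*(m^4 - 5*m^3 - 7*m^2 + 41*m - 30) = (m - 3)*(m - 1)*(m^3 - 4*m^2 - 11*m + 30) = (m - 3)*(m - 1)*(m + 3)*(m^2 - 7*m + 10) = (m - 5)*(m - 3)*(m - 1)*(m + 3)*(m - 2)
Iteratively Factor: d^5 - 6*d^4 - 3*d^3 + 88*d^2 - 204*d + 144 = (d - 2)*(d^4 - 4*d^3 - 11*d^2 + 66*d - 72) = (d - 3)*(d - 2)*(d^3 - d^2 - 14*d + 24) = (d - 3)*(d - 2)^2*(d^2 + d - 12) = (d - 3)^2*(d - 2)^2*(d + 4)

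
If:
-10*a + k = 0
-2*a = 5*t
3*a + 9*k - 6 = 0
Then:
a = 2/31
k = 20/31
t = -4/155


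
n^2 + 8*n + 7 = (n + 1)*(n + 7)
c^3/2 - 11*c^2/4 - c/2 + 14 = (c/2 + 1)*(c - 4)*(c - 7/2)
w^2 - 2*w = w*(w - 2)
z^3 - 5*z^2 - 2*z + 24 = (z - 4)*(z - 3)*(z + 2)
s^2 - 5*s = s*(s - 5)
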